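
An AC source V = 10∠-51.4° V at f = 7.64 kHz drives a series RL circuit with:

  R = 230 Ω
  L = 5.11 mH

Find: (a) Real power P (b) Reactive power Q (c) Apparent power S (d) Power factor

Step 1 — Angular frequency: ω = 2π·f = 2π·7640 = 4.8e+04 rad/s.
Step 2 — Component impedances:
  R: Z = R = 230 Ω
  L: Z = jωL = j·4.8e+04·0.00511 = 0 + j245.3 Ω
Step 3 — Series combination: Z_total = R + L = 230 + j245.3 Ω = 336.3∠46.8° Ω.
Step 4 — Source phasor: V = 10∠-51.4° V = 6.239 - j7.815 V.
Step 5 — Current: I = V / Z = -0.004264 - j0.02943 A = 0.02974∠-98.2° A.
Step 6 — Complex power: S = V·I* = 0.2034 + j0.2169 VA.
Step 7 — Real power: P = Re(S) = 0.2034 W.
Step 8 — Reactive power: Q = Im(S) = 0.2169 VAR.
Step 9 — Apparent power: |S| = 0.2974 VA.
Step 10 — Power factor: PF = P/|S| = 0.684 (lagging).

(a) P = 0.2034 W  (b) Q = 0.2169 VAR  (c) S = 0.2974 VA  (d) PF = 0.684 (lagging)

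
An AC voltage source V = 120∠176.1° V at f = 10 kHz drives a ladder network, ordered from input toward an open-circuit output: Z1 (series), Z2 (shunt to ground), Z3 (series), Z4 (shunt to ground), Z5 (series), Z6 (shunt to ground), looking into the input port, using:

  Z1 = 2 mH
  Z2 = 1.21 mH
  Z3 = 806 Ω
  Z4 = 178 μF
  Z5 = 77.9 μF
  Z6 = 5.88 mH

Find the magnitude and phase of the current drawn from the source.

Step 1 — Angular frequency: ω = 2π·f = 2π·1e+04 = 6.283e+04 rad/s.
Step 2 — Component impedances:
  Z1: Z = jωL = j·6.283e+04·0.002 = 0 + j125.7 Ω
  Z2: Z = jωL = j·6.283e+04·0.00121 = 0 + j76.03 Ω
  Z3: Z = R = 806 Ω
  Z4: Z = 1/(jωC) = -j/(ω·C) = 0 - j0.08941 Ω
  Z5: Z = 1/(jωC) = -j/(ω·C) = 0 - j0.2043 Ω
  Z6: Z = jωL = j·6.283e+04·0.00588 = 0 + j369.5 Ω
Step 3 — Ladder network (open output): work backward from the far end, alternating series and parallel combinations. Z_in = 7.108 + j201 Ω = 201.1∠88.0° Ω.
Step 4 — Source phasor: V = 120∠176.1° V = -119.7 + j8.162 V.
Step 5 — Ohm's law: I = V / Z_total = (-119.7 + j8.162) / (7.108 + j201) = 0.01952 + j0.5963 A.
Step 6 — Convert to polar: |I| = 0.5966 A, ∠I = 88.1°.

I = 0.5966∠88.1° A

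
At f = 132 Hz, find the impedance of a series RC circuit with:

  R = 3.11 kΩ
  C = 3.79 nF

Step 1 — Angular frequency: ω = 2π·f = 2π·132 = 829.4 rad/s.
Step 2 — Component impedances:
  R: Z = R = 3110 Ω
  C: Z = 1/(jωC) = -j/(ω·C) = 0 - j3.181e+05 Ω
Step 3 — Series combination: Z_total = R + C = 3110 - j3.181e+05 Ω = 3.181e+05∠-89.4° Ω.

Z = 3110 - j3.181e+05 Ω = 3.181e+05∠-89.4° Ω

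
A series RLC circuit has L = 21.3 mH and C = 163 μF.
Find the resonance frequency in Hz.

Step 1 — Resonance condition Im(Z)=0 gives ω₀ = 1/√(LC).
Step 2 — ω₀ = 1/√(0.0213·0.000163) = 536.7 rad/s.
Step 3 — f₀ = ω₀/(2π) = 85.42 Hz.

f₀ = 85.42 Hz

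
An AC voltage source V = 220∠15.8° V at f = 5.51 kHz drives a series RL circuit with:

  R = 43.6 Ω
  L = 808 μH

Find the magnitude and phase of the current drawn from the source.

Step 1 — Angular frequency: ω = 2π·f = 2π·5510 = 3.462e+04 rad/s.
Step 2 — Component impedances:
  R: Z = R = 43.6 Ω
  L: Z = jωL = j·3.462e+04·0.000808 = 0 + j27.97 Ω
Step 3 — Series combination: Z_total = R + L = 43.6 + j27.97 Ω = 51.8∠32.7° Ω.
Step 4 — Source phasor: V = 220∠15.8° V = 211.7 + j59.9 V.
Step 5 — Ohm's law: I = V / Z_total = (211.7 + j59.9) / (43.6 + j27.97) = 4.064 - j1.233 A.
Step 6 — Convert to polar: |I| = 4.247 A, ∠I = -16.9°.

I = 4.247∠-16.9° A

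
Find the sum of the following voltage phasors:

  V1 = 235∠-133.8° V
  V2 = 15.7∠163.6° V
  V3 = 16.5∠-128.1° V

Step 1 — Convert each phasor to rectangular form:
  V1 = 235·(cos(-133.8°) + j·sin(-133.8°)) = -162.7 - j169.6 V
  V2 = 15.7·(cos(163.6°) + j·sin(163.6°)) = -15.06 + j4.433 V
  V3 = 16.5·(cos(-128.1°) + j·sin(-128.1°)) = -10.18 - j12.98 V
Step 2 — Sum components: V_total = -187.9 - j178.2 V.
Step 3 — Convert to polar: |V_total| = 258.9 V, ∠V_total = -136.5°.

V_total = 258.9∠-136.5° V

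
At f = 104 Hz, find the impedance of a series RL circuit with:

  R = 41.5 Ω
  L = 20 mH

Step 1 — Angular frequency: ω = 2π·f = 2π·104 = 653.5 rad/s.
Step 2 — Component impedances:
  R: Z = R = 41.5 Ω
  L: Z = jωL = j·653.5·0.02 = 0 + j13.07 Ω
Step 3 — Series combination: Z_total = R + L = 41.5 + j13.07 Ω = 43.51∠17.5° Ω.

Z = 41.5 + j13.07 Ω = 43.51∠17.5° Ω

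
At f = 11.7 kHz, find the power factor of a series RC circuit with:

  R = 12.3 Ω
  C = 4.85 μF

Step 1 — Angular frequency: ω = 2π·f = 2π·1.17e+04 = 7.351e+04 rad/s.
Step 2 — Component impedances:
  R: Z = R = 12.3 Ω
  C: Z = 1/(jωC) = -j/(ω·C) = 0 - j2.805 Ω
Step 3 — Series combination: Z_total = R + C = 12.3 - j2.805 Ω = 12.62∠-12.8° Ω.
Step 4 — Power factor: PF = cos(φ) = Re(Z)/|Z| = 12.3/12.616 = 0.975.
Step 5 — Type: Im(Z) = -2.805 ⇒ leading (phase φ = -12.8°).

PF = 0.975 (leading, φ = -12.8°)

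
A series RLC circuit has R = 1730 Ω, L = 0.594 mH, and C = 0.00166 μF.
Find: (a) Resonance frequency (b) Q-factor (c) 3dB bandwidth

Step 1 — Resonance condition Im(Z)=0 gives ω₀ = 1/√(LC).
Step 2 — ω₀ = 1/√(0.000594·1.66e-09) = 1.007e+06 rad/s.
Step 3 — f₀ = ω₀/(2π) = 1.603e+05 Hz.
Step 4 — Series Q: Q = ω₀L/R = 1.007e+06·0.000594/1730 = 0.3458.
Step 5 — 3dB bandwidth: Δω = ω₀/Q = 2.912e+06 rad/s; BW = Δω/(2π) = 4.635e+05 Hz.

(a) f₀ = 1.603e+05 Hz  (b) Q = 0.3458  (c) BW = 4.635e+05 Hz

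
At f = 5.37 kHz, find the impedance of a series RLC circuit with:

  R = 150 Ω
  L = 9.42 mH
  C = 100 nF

Step 1 — Angular frequency: ω = 2π·f = 2π·5370 = 3.374e+04 rad/s.
Step 2 — Component impedances:
  R: Z = R = 150 Ω
  L: Z = jωL = j·3.374e+04·0.00942 = 0 + j317.8 Ω
  C: Z = 1/(jωC) = -j/(ω·C) = 0 - j296.4 Ω
Step 3 — Series combination: Z_total = R + L + C = 150 + j21.46 Ω = 151.5∠8.1° Ω.

Z = 150 + j21.46 Ω = 151.5∠8.1° Ω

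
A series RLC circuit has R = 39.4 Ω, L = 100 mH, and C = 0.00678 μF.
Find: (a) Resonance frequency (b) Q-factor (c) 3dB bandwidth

Step 1 — Resonance: ω₀ = 1/√(LC) = 1/√(0.1·6.78e-09) = 3.84e+04 rad/s.
Step 2 — f₀ = ω₀/(2π) = 6112 Hz.
Step 3 — Series Q: Q = ω₀L/R = 3.84e+04·0.1/39.4 = 97.47.
Step 4 — Bandwidth: Δω = ω₀/Q = 394 rad/s; BW = Δω/(2π) = 62.71 Hz.

(a) f₀ = 6112 Hz  (b) Q = 97.47  (c) BW = 62.71 Hz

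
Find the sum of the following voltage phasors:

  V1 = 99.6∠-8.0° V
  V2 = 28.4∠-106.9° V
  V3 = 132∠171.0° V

Step 1 — Convert each phasor to rectangular form:
  V1 = 99.6·(cos(-8.0°) + j·sin(-8.0°)) = 98.63 - j13.86 V
  V2 = 28.4·(cos(-106.9°) + j·sin(-106.9°)) = -8.256 - j27.17 V
  V3 = 132·(cos(171.0°) + j·sin(171.0°)) = -130.4 + j20.65 V
Step 2 — Sum components: V_total = -40 - j20.39 V.
Step 3 — Convert to polar: |V_total| = 44.9 V, ∠V_total = -153.0°.

V_total = 44.9∠-153.0° V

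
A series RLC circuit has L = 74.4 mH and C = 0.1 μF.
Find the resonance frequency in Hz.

Step 1 — Resonance condition Im(Z)=0 gives ω₀ = 1/√(LC).
Step 2 — ω₀ = 1/√(0.0744·1e-07) = 1.159e+04 rad/s.
Step 3 — f₀ = ω₀/(2π) = 1845 Hz.

f₀ = 1845 Hz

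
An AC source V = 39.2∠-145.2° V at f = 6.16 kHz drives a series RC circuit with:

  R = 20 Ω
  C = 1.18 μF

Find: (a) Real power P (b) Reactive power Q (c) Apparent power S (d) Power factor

Step 1 — Angular frequency: ω = 2π·f = 2π·6160 = 3.87e+04 rad/s.
Step 2 — Component impedances:
  R: Z = R = 20 Ω
  C: Z = 1/(jωC) = -j/(ω·C) = 0 - j21.9 Ω
Step 3 — Series combination: Z_total = R + C = 20 - j21.9 Ω = 29.65∠-47.6° Ω.
Step 4 — Source phasor: V = 39.2∠-145.2° V = -32.19 - j22.37 V.
Step 5 — Current: I = V / Z = -0.175 - j1.31 A = 1.322∠-97.6° A.
Step 6 — Complex power: S = V·I* = 34.95 - j38.26 VA.
Step 7 — Real power: P = Re(S) = 34.95 W.
Step 8 — Reactive power: Q = Im(S) = -38.26 VAR.
Step 9 — Apparent power: |S| = 51.82 VA.
Step 10 — Power factor: PF = P/|S| = 0.6744 (leading).

(a) P = 34.95 W  (b) Q = -38.26 VAR  (c) S = 51.82 VA  (d) PF = 0.6744 (leading)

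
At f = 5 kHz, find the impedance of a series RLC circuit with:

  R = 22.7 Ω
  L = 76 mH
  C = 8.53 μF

Step 1 — Angular frequency: ω = 2π·f = 2π·5000 = 3.142e+04 rad/s.
Step 2 — Component impedances:
  R: Z = R = 22.7 Ω
  L: Z = jωL = j·3.142e+04·0.076 = 0 + j2388 Ω
  C: Z = 1/(jωC) = -j/(ω·C) = 0 - j3.732 Ω
Step 3 — Series combination: Z_total = R + L + C = 22.7 + j2384 Ω = 2384∠89.5° Ω.

Z = 22.7 + j2384 Ω = 2384∠89.5° Ω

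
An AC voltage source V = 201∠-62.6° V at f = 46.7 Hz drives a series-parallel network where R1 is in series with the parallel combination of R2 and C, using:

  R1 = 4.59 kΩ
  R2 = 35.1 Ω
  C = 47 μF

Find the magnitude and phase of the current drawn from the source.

Step 1 — Angular frequency: ω = 2π·f = 2π·46.7 = 293.4 rad/s.
Step 2 — Component impedances:
  R1: Z = R = 4590 Ω
  R2: Z = R = 35.1 Ω
  C: Z = 1/(jωC) = -j/(ω·C) = 0 - j72.51 Ω
Step 3 — Parallel branch: R2 || C = 1/(1/R2 + 1/C) = 28.44 - j13.77 Ω.
Step 4 — Series with R1: Z_total = R1 + (R2 || C) = 4618 - j13.77 Ω = 4618∠-0.2° Ω.
Step 5 — Source phasor: V = 201∠-62.6° V = 92.5 - j178.5 V.
Step 6 — Ohm's law: I = V / Z_total = (92.5 - j178.5) / (4618 - j13.77) = 0.02014 - j0.03858 A.
Step 7 — Convert to polar: |I| = 0.04352 A, ∠I = -62.4°.

I = 0.04352∠-62.4° A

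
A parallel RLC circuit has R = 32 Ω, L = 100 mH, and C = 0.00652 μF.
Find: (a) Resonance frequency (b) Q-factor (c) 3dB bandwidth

Step 1 — Resonance: ω₀ = 1/√(LC) = 1/√(0.1·6.52e-09) = 3.916e+04 rad/s.
Step 2 — f₀ = ω₀/(2π) = 6233 Hz.
Step 3 — Parallel Q: Q = R/(ω₀L) = 32/(3.916e+04·0.1) = 0.008171.
Step 4 — Bandwidth: Δω = ω₀/Q = 4.793e+06 rad/s; BW = Δω/(2π) = 7.628e+05 Hz.

(a) f₀ = 6233 Hz  (b) Q = 0.008171  (c) BW = 7.628e+05 Hz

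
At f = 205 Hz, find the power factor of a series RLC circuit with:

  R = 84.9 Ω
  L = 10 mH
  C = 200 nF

Step 1 — Angular frequency: ω = 2π·f = 2π·205 = 1288 rad/s.
Step 2 — Component impedances:
  R: Z = R = 84.9 Ω
  L: Z = jωL = j·1288·0.01 = 0 + j12.88 Ω
  C: Z = 1/(jωC) = -j/(ω·C) = 0 - j3882 Ω
Step 3 — Series combination: Z_total = R + L + C = 84.9 - j3869 Ω = 3870∠-88.7° Ω.
Step 4 — Power factor: PF = cos(φ) = Re(Z)/|Z| = 84.9/3870 = 0.02194.
Step 5 — Type: Im(Z) = -3869 ⇒ leading (phase φ = -88.7°).

PF = 0.02194 (leading, φ = -88.7°)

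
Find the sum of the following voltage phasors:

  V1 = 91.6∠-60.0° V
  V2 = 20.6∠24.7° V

Step 1 — Convert each phasor to rectangular form:
  V1 = 91.6·(cos(-60.0°) + j·sin(-60.0°)) = 45.8 - j79.33 V
  V2 = 20.6·(cos(24.7°) + j·sin(24.7°)) = 18.72 + j8.608 V
Step 2 — Sum components: V_total = 64.52 - j70.72 V.
Step 3 — Convert to polar: |V_total| = 95.73 V, ∠V_total = -47.6°.

V_total = 95.73∠-47.6° V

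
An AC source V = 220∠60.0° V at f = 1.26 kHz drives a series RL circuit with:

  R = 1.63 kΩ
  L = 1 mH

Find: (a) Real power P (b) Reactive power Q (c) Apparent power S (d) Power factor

Step 1 — Angular frequency: ω = 2π·f = 2π·1260 = 7917 rad/s.
Step 2 — Component impedances:
  R: Z = R = 1630 Ω
  L: Z = jωL = j·7917·0.001 = 0 + j7.917 Ω
Step 3 — Series combination: Z_total = R + L = 1630 + j7.917 Ω = 1630∠0.3° Ω.
Step 4 — Source phasor: V = 220∠60.0° V = 110 + j190.5 V.
Step 5 — Current: I = V / Z = 0.06805 + j0.1166 A = 0.135∠59.7° A.
Step 6 — Complex power: S = V·I* = 29.69 + j0.1442 VA.
Step 7 — Real power: P = Re(S) = 29.69 W.
Step 8 — Reactive power: Q = Im(S) = 0.1442 VAR.
Step 9 — Apparent power: |S| = 29.69 VA.
Step 10 — Power factor: PF = P/|S| = 1 (lagging).

(a) P = 29.69 W  (b) Q = 0.1442 VAR  (c) S = 29.69 VA  (d) PF = 1 (lagging)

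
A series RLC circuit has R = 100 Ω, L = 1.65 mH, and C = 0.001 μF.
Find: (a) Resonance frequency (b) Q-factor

Step 1 — Resonance condition Im(Z)=0 gives ω₀ = 1/√(LC).
Step 2 — ω₀ = 1/√(0.00165·1e-09) = 7.785e+05 rad/s.
Step 3 — f₀ = ω₀/(2π) = 1.239e+05 Hz.
Step 4 — Series Q: Q = ω₀L/R = 7.785e+05·0.00165/100 = 12.85.

(a) f₀ = 1.239e+05 Hz  (b) Q = 12.85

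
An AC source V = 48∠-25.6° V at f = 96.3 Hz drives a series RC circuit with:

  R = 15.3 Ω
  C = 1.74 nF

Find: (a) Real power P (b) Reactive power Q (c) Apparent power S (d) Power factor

Step 1 — Angular frequency: ω = 2π·f = 2π·96.3 = 605.1 rad/s.
Step 2 — Component impedances:
  R: Z = R = 15.3 Ω
  C: Z = 1/(jωC) = -j/(ω·C) = 0 - j9.498e+05 Ω
Step 3 — Series combination: Z_total = R + C = 15.3 - j9.498e+05 Ω = 9.498e+05∠-90.0° Ω.
Step 4 — Source phasor: V = 48∠-25.6° V = 43.29 - j20.74 V.
Step 5 — Current: I = V / Z = 2.184e-05 + j4.557e-05 A = 5.054e-05∠64.4° A.
Step 6 — Complex power: S = V·I* = 3.907e-08 - j0.002426 VA.
Step 7 — Real power: P = Re(S) = 3.907e-08 W.
Step 8 — Reactive power: Q = Im(S) = -0.002426 VAR.
Step 9 — Apparent power: |S| = 0.002426 VA.
Step 10 — Power factor: PF = P/|S| = 1.611e-05 (leading).

(a) P = 3.907e-08 W  (b) Q = -0.002426 VAR  (c) S = 0.002426 VA  (d) PF = 1.611e-05 (leading)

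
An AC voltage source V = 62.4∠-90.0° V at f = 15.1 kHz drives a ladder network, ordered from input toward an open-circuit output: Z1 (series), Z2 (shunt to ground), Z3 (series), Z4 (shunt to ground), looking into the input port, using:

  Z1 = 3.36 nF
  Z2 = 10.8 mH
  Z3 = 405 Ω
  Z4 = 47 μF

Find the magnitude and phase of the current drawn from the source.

Step 1 — Angular frequency: ω = 2π·f = 2π·1.51e+04 = 9.488e+04 rad/s.
Step 2 — Component impedances:
  Z1: Z = 1/(jωC) = -j/(ω·C) = 0 - j3137 Ω
  Z2: Z = jωL = j·9.488e+04·0.0108 = 0 + j1025 Ω
  Z3: Z = R = 405 Ω
  Z4: Z = 1/(jωC) = -j/(ω·C) = 0 - j0.2243 Ω
Step 3 — Ladder network (open output): work backward from the far end, alternating series and parallel combinations. Z_in = 350.4 - j2999 Ω = 3019∠-83.3° Ω.
Step 4 — Source phasor: V = 62.4∠-90.0° V = 0 - j62.4 V.
Step 5 — Ohm's law: I = V / Z_total = (0 - j62.4) / (350.4 - j2999) = 0.02053 - j0.002399 A.
Step 6 — Convert to polar: |I| = 0.02067 A, ∠I = -6.7°.

I = 0.02067∠-6.7° A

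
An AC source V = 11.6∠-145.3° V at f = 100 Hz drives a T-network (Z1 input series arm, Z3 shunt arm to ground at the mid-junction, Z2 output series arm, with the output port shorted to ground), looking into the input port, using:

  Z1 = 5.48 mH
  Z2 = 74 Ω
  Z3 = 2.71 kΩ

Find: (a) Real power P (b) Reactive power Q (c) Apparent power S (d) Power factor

Step 1 — Angular frequency: ω = 2π·f = 2π·100 = 628.3 rad/s.
Step 2 — Component impedances:
  Z1: Z = jωL = j·628.3·0.00548 = 0 + j3.443 Ω
  Z2: Z = R = 74 Ω
  Z3: Z = R = 2710 Ω
Step 3 — With the output port shorted to ground, the output series arm Z2 runs from the junction to ground; the shunt arm Z3 also runs from the junction to ground. They appear in parallel: Z3 || Z2 = 72.03 Ω.
Step 4 — Series with input arm Z1: Z_in = Z1 + (Z3 || Z2) = 72.03 + j3.443 Ω = 72.12∠2.7° Ω.
Step 5 — Source phasor: V = 11.6∠-145.3° V = -9.537 - j6.604 V.
Step 6 — Current: I = V / Z = -0.1365 - j0.08515 A = 0.1609∠-148.0° A.
Step 7 — Complex power: S = V·I* = 1.864 + j0.08909 VA.
Step 8 — Real power: P = Re(S) = 1.864 W.
Step 9 — Reactive power: Q = Im(S) = 0.08909 VAR.
Step 10 — Apparent power: |S| = 1.866 VA.
Step 11 — Power factor: PF = P/|S| = 0.9989 (lagging).

(a) P = 1.864 W  (b) Q = 0.08909 VAR  (c) S = 1.866 VA  (d) PF = 0.9989 (lagging)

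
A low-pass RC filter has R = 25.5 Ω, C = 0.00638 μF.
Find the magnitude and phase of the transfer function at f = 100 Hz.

Step 1 — Angular frequency: ω = 2π·100 = 628.3 rad/s.
Step 2 — Transfer function: H(jω) = 1/(1 + jωRC).
Step 3 — Denominator: 1 + jωRC = 1 + j·628.3·25.5·6.38e-09 = 1 + j0.0001022.
Step 4 — H = 1 - j0.0001022.
Step 5 — Magnitude: |H| = 1 (-0.0 dB); phase: φ = -0.0°.

|H| = 1 (-0.0 dB), φ = -0.0°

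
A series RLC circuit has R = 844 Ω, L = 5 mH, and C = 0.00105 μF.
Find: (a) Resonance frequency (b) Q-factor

Step 1 — Resonance condition Im(Z)=0 gives ω₀ = 1/√(LC).
Step 2 — ω₀ = 1/√(0.005·1.05e-09) = 4.364e+05 rad/s.
Step 3 — f₀ = ω₀/(2π) = 6.946e+04 Hz.
Step 4 — Series Q: Q = ω₀L/R = 4.364e+05·0.005/844 = 2.586.

(a) f₀ = 6.946e+04 Hz  (b) Q = 2.586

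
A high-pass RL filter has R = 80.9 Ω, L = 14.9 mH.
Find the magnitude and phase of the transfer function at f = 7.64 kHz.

Step 1 — Angular frequency: ω = 2π·7640 = 4.8e+04 rad/s.
Step 2 — Transfer function: H(jω) = jωL/(R + jωL).
Step 3 — Numerator jωL = j·715.3; denominator R + jωL = 80.9 + j715.3.
Step 4 — H = 0.9874 + j0.1117.
Step 5 — Magnitude: |H| = 0.9937 (-0.1 dB); phase: φ = 6.5°.

|H| = 0.9937 (-0.1 dB), φ = 6.5°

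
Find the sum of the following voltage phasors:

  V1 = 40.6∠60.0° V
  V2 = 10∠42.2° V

Step 1 — Convert each phasor to rectangular form:
  V1 = 40.6·(cos(60.0°) + j·sin(60.0°)) = 20.3 + j35.16 V
  V2 = 10·(cos(42.2°) + j·sin(42.2°)) = 7.408 + j6.717 V
Step 2 — Sum components: V_total = 27.71 + j41.88 V.
Step 3 — Convert to polar: |V_total| = 50.21 V, ∠V_total = 56.5°.

V_total = 50.21∠56.5° V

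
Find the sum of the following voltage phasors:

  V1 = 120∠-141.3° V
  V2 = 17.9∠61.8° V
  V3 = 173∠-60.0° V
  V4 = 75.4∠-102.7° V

Step 1 — Convert each phasor to rectangular form:
  V1 = 120·(cos(-141.3°) + j·sin(-141.3°)) = -93.65 - j75.03 V
  V2 = 17.9·(cos(61.8°) + j·sin(61.8°)) = 8.459 + j15.78 V
  V3 = 173·(cos(-60.0°) + j·sin(-60.0°)) = 86.5 - j149.8 V
  V4 = 75.4·(cos(-102.7°) + j·sin(-102.7°)) = -16.58 - j73.56 V
Step 2 — Sum components: V_total = -15.27 - j282.6 V.
Step 3 — Convert to polar: |V_total| = 283 V, ∠V_total = -93.1°.

V_total = 283∠-93.1° V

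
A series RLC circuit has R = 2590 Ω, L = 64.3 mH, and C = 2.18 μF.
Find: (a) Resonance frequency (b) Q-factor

Step 1 — Resonance condition Im(Z)=0 gives ω₀ = 1/√(LC).
Step 2 — ω₀ = 1/√(0.0643·2.18e-06) = 2671 rad/s.
Step 3 — f₀ = ω₀/(2π) = 425.1 Hz.
Step 4 — Series Q: Q = ω₀L/R = 2671·0.0643/2590 = 0.06631.

(a) f₀ = 425.1 Hz  (b) Q = 0.06631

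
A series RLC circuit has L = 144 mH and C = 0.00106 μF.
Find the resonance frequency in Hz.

Step 1 — Resonance condition Im(Z)=0 gives ω₀ = 1/√(LC).
Step 2 — ω₀ = 1/√(0.144·1.06e-09) = 8.094e+04 rad/s.
Step 3 — f₀ = ω₀/(2π) = 1.288e+04 Hz.

f₀ = 1.288e+04 Hz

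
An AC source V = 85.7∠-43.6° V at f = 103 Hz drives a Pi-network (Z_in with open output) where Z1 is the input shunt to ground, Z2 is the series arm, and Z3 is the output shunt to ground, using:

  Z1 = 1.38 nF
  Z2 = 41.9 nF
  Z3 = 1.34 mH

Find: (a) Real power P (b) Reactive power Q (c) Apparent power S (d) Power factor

Step 1 — Angular frequency: ω = 2π·f = 2π·103 = 647.2 rad/s.
Step 2 — Component impedances:
  Z1: Z = 1/(jωC) = -j/(ω·C) = 0 - j1.12e+06 Ω
  Z2: Z = 1/(jωC) = -j/(ω·C) = 0 - j3.688e+04 Ω
  Z3: Z = jωL = j·647.2·0.00134 = 0 + j0.8672 Ω
Step 3 — With open output, the series arm Z2 and the output shunt Z3 appear in series to ground: Z2 + Z3 = 0 - j3.688e+04 Ω.
Step 4 — Parallel with input shunt Z1: Z_in = Z1 || (Z2 + Z3) = 0 - j3.57e+04 Ω = 3.57e+04∠-90.0° Ω.
Step 5 — Source phasor: V = 85.7∠-43.6° V = 62.06 - j59.1 V.
Step 6 — Current: I = V / Z = 0.001655 + j0.001738 A = 0.0024∠46.4° A.
Step 7 — Complex power: S = V·I* = 0 - j0.2057 VA.
Step 8 — Real power: P = Re(S) = 0 W.
Step 9 — Reactive power: Q = Im(S) = -0.2057 VAR.
Step 10 — Apparent power: |S| = 0.2057 VA.
Step 11 — Power factor: PF = P/|S| = 0 (leading).

(a) P = 0 W  (b) Q = -0.2057 VAR  (c) S = 0.2057 VA  (d) PF = 0 (leading)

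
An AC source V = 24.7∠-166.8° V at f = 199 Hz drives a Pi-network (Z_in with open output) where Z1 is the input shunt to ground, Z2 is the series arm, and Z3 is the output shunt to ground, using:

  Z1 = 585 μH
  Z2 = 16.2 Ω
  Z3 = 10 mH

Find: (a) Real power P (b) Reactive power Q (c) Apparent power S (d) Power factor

Step 1 — Angular frequency: ω = 2π·f = 2π·199 = 1250 rad/s.
Step 2 — Component impedances:
  Z1: Z = jωL = j·1250·0.000585 = 0 + j0.7315 Ω
  Z2: Z = R = 16.2 Ω
  Z3: Z = jωL = j·1250·0.01 = 0 + j12.5 Ω
Step 3 — With open output, the series arm Z2 and the output shunt Z3 appear in series to ground: Z2 + Z3 = 16.2 + j12.5 Ω.
Step 4 — Parallel with input shunt Z1: Z_in = Z1 || (Z2 + Z3) = 0.01981 + j0.7153 Ω = 0.7155∠88.4° Ω.
Step 5 — Source phasor: V = 24.7∠-166.8° V = -24.05 - j5.64 V.
Step 6 — Current: I = V / Z = -8.81 + j33.38 A = 34.52∠104.8° A.
Step 7 — Complex power: S = V·I* = 23.6 + j852.3 VA.
Step 8 — Real power: P = Re(S) = 23.6 W.
Step 9 — Reactive power: Q = Im(S) = 852.3 VAR.
Step 10 — Apparent power: |S| = 852.6 VA.
Step 11 — Power factor: PF = P/|S| = 0.02768 (lagging).

(a) P = 23.6 W  (b) Q = 852.3 VAR  (c) S = 852.6 VA  (d) PF = 0.02768 (lagging)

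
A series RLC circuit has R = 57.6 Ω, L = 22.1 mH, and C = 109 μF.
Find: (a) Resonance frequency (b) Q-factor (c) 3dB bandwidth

Step 1 — Resonance: ω₀ = 1/√(LC) = 1/√(0.0221·0.000109) = 644.3 rad/s.
Step 2 — f₀ = ω₀/(2π) = 102.5 Hz.
Step 3 — Series Q: Q = ω₀L/R = 644.3·0.0221/57.6 = 0.2472.
Step 4 — Bandwidth: Δω = ω₀/Q = 2606 rad/s; BW = Δω/(2π) = 414.8 Hz.

(a) f₀ = 102.5 Hz  (b) Q = 0.2472  (c) BW = 414.8 Hz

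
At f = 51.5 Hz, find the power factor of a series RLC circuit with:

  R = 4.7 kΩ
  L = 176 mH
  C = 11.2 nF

Step 1 — Angular frequency: ω = 2π·f = 2π·51.5 = 323.6 rad/s.
Step 2 — Component impedances:
  R: Z = R = 4700 Ω
  L: Z = jωL = j·323.6·0.176 = 0 + j56.95 Ω
  C: Z = 1/(jωC) = -j/(ω·C) = 0 - j2.759e+05 Ω
Step 3 — Series combination: Z_total = R + L + C = 4700 - j2.759e+05 Ω = 2.759e+05∠-89.0° Ω.
Step 4 — Power factor: PF = cos(φ) = Re(Z)/|Z| = 4700/2.7591e+05 = 0.01703.
Step 5 — Type: Im(Z) = -2.759e+05 ⇒ leading (phase φ = -89.0°).

PF = 0.01703 (leading, φ = -89.0°)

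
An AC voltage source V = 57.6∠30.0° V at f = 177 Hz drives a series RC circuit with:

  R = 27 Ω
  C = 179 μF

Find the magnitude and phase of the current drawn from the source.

Step 1 — Angular frequency: ω = 2π·f = 2π·177 = 1112 rad/s.
Step 2 — Component impedances:
  R: Z = R = 27 Ω
  C: Z = 1/(jωC) = -j/(ω·C) = 0 - j5.023 Ω
Step 3 — Series combination: Z_total = R + C = 27 - j5.023 Ω = 27.46∠-10.5° Ω.
Step 4 — Source phasor: V = 57.6∠30.0° V = 49.88 + j28.8 V.
Step 5 — Ohm's law: I = V / Z_total = (49.88 + j28.8) / (27 - j5.023) = 1.594 + j1.363 A.
Step 6 — Convert to polar: |I| = 2.097 A, ∠I = 40.5°.

I = 2.097∠40.5° A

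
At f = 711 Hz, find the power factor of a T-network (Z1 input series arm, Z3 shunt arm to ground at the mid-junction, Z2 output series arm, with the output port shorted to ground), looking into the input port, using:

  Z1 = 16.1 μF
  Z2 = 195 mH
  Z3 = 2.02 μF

Step 1 — Angular frequency: ω = 2π·f = 2π·711 = 4467 rad/s.
Step 2 — Component impedances:
  Z1: Z = 1/(jωC) = -j/(ω·C) = 0 - j13.9 Ω
  Z2: Z = jωL = j·4467·0.195 = 0 + j871.1 Ω
  Z3: Z = 1/(jωC) = -j/(ω·C) = 0 - j110.8 Ω
Step 3 — With the output port shorted to ground, the output series arm Z2 runs from the junction to ground; the shunt arm Z3 also runs from the junction to ground. They appear in parallel: Z3 || Z2 = 0 - j127 Ω.
Step 4 — Series with input arm Z1: Z_in = Z1 + (Z3 || Z2) = 0 - j140.9 Ω = 140.9∠-90.0° Ω.
Step 5 — Power factor: PF = cos(φ) = Re(Z)/|Z| = 0/140.9 = 0.
Step 6 — Type: Im(Z) = -140.9 ⇒ leading (phase φ = -90.0°).

PF = 0 (leading, φ = -90.0°)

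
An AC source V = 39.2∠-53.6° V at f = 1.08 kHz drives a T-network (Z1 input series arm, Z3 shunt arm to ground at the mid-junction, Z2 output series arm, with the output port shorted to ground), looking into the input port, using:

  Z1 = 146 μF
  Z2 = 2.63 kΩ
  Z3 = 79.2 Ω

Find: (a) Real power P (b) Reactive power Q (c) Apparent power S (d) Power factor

Step 1 — Angular frequency: ω = 2π·f = 2π·1080 = 6786 rad/s.
Step 2 — Component impedances:
  Z1: Z = 1/(jωC) = -j/(ω·C) = 0 - j1.009 Ω
  Z2: Z = R = 2630 Ω
  Z3: Z = R = 79.2 Ω
Step 3 — With the output port shorted to ground, the output series arm Z2 runs from the junction to ground; the shunt arm Z3 also runs from the junction to ground. They appear in parallel: Z3 || Z2 = 76.88 Ω.
Step 4 — Series with input arm Z1: Z_in = Z1 + (Z3 || Z2) = 76.88 - j1.009 Ω = 76.89∠-0.8° Ω.
Step 5 — Source phasor: V = 39.2∠-53.6° V = 23.26 - j31.55 V.
Step 6 — Current: I = V / Z = 0.3079 - j0.4063 A = 0.5098∠-52.8° A.
Step 7 — Complex power: S = V·I* = 19.98 - j0.2623 VA.
Step 8 — Real power: P = Re(S) = 19.98 W.
Step 9 — Reactive power: Q = Im(S) = -0.2623 VAR.
Step 10 — Apparent power: |S| = 19.98 VA.
Step 11 — Power factor: PF = P/|S| = 0.9999 (leading).

(a) P = 19.98 W  (b) Q = -0.2623 VAR  (c) S = 19.98 VA  (d) PF = 0.9999 (leading)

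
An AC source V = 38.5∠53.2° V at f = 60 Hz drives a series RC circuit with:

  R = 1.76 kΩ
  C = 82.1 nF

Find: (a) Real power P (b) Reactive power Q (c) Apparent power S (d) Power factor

Step 1 — Angular frequency: ω = 2π·f = 2π·60 = 377 rad/s.
Step 2 — Component impedances:
  R: Z = R = 1760 Ω
  C: Z = 1/(jωC) = -j/(ω·C) = 0 - j3.231e+04 Ω
Step 3 — Series combination: Z_total = R + C = 1760 - j3.231e+04 Ω = 3.236e+04∠-86.9° Ω.
Step 4 — Source phasor: V = 38.5∠53.2° V = 23.06 + j30.83 V.
Step 5 — Current: I = V / Z = -0.0009126 + j0.0007635 A = 0.00119∠140.1° A.
Step 6 — Complex power: S = V·I* = 0.002492 - j0.04574 VA.
Step 7 — Real power: P = Re(S) = 0.002492 W.
Step 8 — Reactive power: Q = Im(S) = -0.04574 VAR.
Step 9 — Apparent power: |S| = 0.04581 VA.
Step 10 — Power factor: PF = P/|S| = 0.05439 (leading).

(a) P = 0.002492 W  (b) Q = -0.04574 VAR  (c) S = 0.04581 VA  (d) PF = 0.05439 (leading)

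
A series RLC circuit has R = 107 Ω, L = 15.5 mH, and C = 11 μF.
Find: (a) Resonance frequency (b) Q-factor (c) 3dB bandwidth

Step 1 — Resonance: ω₀ = 1/√(LC) = 1/√(0.0155·1.1e-05) = 2422 rad/s.
Step 2 — f₀ = ω₀/(2π) = 385.4 Hz.
Step 3 — Series Q: Q = ω₀L/R = 2422·0.0155/107 = 0.3508.
Step 4 — Bandwidth: Δω = ω₀/Q = 6903 rad/s; BW = Δω/(2π) = 1099 Hz.

(a) f₀ = 385.4 Hz  (b) Q = 0.3508  (c) BW = 1099 Hz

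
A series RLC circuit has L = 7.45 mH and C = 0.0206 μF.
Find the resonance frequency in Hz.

Step 1 — Resonance condition Im(Z)=0 gives ω₀ = 1/√(LC).
Step 2 — ω₀ = 1/√(0.00745·2.06e-08) = 8.072e+04 rad/s.
Step 3 — f₀ = ω₀/(2π) = 1.285e+04 Hz.

f₀ = 1.285e+04 Hz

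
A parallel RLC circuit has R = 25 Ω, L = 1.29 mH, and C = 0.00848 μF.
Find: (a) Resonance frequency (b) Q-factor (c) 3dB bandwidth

Step 1 — Resonance: ω₀ = 1/√(LC) = 1/√(0.00129·8.48e-09) = 3.023e+05 rad/s.
Step 2 — f₀ = ω₀/(2π) = 4.812e+04 Hz.
Step 3 — Parallel Q: Q = R/(ω₀L) = 25/(3.023e+05·0.00129) = 0.0641.
Step 4 — Bandwidth: Δω = ω₀/Q = 4.717e+06 rad/s; BW = Δω/(2π) = 7.507e+05 Hz.

(a) f₀ = 4.812e+04 Hz  (b) Q = 0.0641  (c) BW = 7.507e+05 Hz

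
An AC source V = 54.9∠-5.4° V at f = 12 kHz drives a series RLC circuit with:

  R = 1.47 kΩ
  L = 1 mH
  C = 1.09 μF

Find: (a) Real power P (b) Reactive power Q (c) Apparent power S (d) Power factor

Step 1 — Angular frequency: ω = 2π·f = 2π·1.2e+04 = 7.54e+04 rad/s.
Step 2 — Component impedances:
  R: Z = R = 1470 Ω
  L: Z = jωL = j·7.54e+04·0.001 = 0 + j75.4 Ω
  C: Z = 1/(jωC) = -j/(ω·C) = 0 - j12.17 Ω
Step 3 — Series combination: Z_total = R + L + C = 1470 + j63.23 Ω = 1471∠2.5° Ω.
Step 4 — Source phasor: V = 54.9∠-5.4° V = 54.66 - j5.167 V.
Step 5 — Current: I = V / Z = 0.03696 - j0.005105 A = 0.03731∠-7.9° A.
Step 6 — Complex power: S = V·I* = 2.047 + j0.08803 VA.
Step 7 — Real power: P = Re(S) = 2.047 W.
Step 8 — Reactive power: Q = Im(S) = 0.08803 VAR.
Step 9 — Apparent power: |S| = 2.048 VA.
Step 10 — Power factor: PF = P/|S| = 0.9991 (lagging).

(a) P = 2.047 W  (b) Q = 0.08803 VAR  (c) S = 2.048 VA  (d) PF = 0.9991 (lagging)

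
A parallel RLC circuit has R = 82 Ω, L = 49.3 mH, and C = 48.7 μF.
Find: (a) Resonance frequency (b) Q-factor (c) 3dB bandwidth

Step 1 — Resonance: ω₀ = 1/√(LC) = 1/√(0.0493·4.87e-05) = 645.4 rad/s.
Step 2 — f₀ = ω₀/(2π) = 102.7 Hz.
Step 3 — Parallel Q: Q = R/(ω₀L) = 82/(645.4·0.0493) = 2.577.
Step 4 — Bandwidth: Δω = ω₀/Q = 250.4 rad/s; BW = Δω/(2π) = 39.85 Hz.

(a) f₀ = 102.7 Hz  (b) Q = 2.577  (c) BW = 39.85 Hz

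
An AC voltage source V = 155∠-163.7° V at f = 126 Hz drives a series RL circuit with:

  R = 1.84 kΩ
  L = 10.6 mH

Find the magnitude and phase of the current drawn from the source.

Step 1 — Angular frequency: ω = 2π·f = 2π·126 = 791.7 rad/s.
Step 2 — Component impedances:
  R: Z = R = 1840 Ω
  L: Z = jωL = j·791.7·0.0106 = 0 + j8.392 Ω
Step 3 — Series combination: Z_total = R + L = 1840 + j8.392 Ω = 1840∠0.3° Ω.
Step 4 — Source phasor: V = 155∠-163.7° V = -148.8 - j43.5 V.
Step 5 — Ohm's law: I = V / Z_total = (-148.8 - j43.5) / (1840 + j8.392) = -0.08096 - j0.02327 A.
Step 6 — Convert to polar: |I| = 0.08424 A, ∠I = -164.0°.

I = 0.08424∠-164.0° A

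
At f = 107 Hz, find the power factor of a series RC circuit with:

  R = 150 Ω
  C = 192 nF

Step 1 — Angular frequency: ω = 2π·f = 2π·107 = 672.3 rad/s.
Step 2 — Component impedances:
  R: Z = R = 150 Ω
  C: Z = 1/(jωC) = -j/(ω·C) = 0 - j7747 Ω
Step 3 — Series combination: Z_total = R + C = 150 - j7747 Ω = 7748∠-88.9° Ω.
Step 4 — Power factor: PF = cos(φ) = Re(Z)/|Z| = 150/7748 = 0.01936.
Step 5 — Type: Im(Z) = -7747 ⇒ leading (phase φ = -88.9°).

PF = 0.01936 (leading, φ = -88.9°)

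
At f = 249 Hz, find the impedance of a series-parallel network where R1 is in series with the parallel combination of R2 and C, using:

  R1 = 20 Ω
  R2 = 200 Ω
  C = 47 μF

Step 1 — Angular frequency: ω = 2π·f = 2π·249 = 1565 rad/s.
Step 2 — Component impedances:
  R1: Z = R = 20 Ω
  R2: Z = R = 200 Ω
  C: Z = 1/(jωC) = -j/(ω·C) = 0 - j13.6 Ω
Step 3 — Parallel branch: R2 || C = 1/(1/R2 + 1/C) = 0.9205 - j13.54 Ω.
Step 4 — Series with R1: Z_total = R1 + (R2 || C) = 20.92 - j13.54 Ω = 24.92∠-32.9° Ω.

Z = 20.92 - j13.54 Ω = 24.92∠-32.9° Ω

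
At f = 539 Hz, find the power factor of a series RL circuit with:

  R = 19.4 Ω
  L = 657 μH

Step 1 — Angular frequency: ω = 2π·f = 2π·539 = 3387 rad/s.
Step 2 — Component impedances:
  R: Z = R = 19.4 Ω
  L: Z = jωL = j·3387·0.000657 = 0 + j2.225 Ω
Step 3 — Series combination: Z_total = R + L = 19.4 + j2.225 Ω = 19.53∠6.5° Ω.
Step 4 — Power factor: PF = cos(φ) = Re(Z)/|Z| = 19.4/19.527 = 0.9935.
Step 5 — Type: Im(Z) = 2.225 ⇒ lagging (phase φ = 6.5°).

PF = 0.9935 (lagging, φ = 6.5°)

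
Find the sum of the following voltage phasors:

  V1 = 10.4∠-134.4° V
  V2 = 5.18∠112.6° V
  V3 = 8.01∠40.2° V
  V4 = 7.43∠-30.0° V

Step 1 — Convert each phasor to rectangular form:
  V1 = 10.4·(cos(-134.4°) + j·sin(-134.4°)) = -7.276 - j7.431 V
  V2 = 5.18·(cos(112.6°) + j·sin(112.6°)) = -1.991 + j4.782 V
  V3 = 8.01·(cos(40.2°) + j·sin(40.2°)) = 6.118 + j5.17 V
  V4 = 7.43·(cos(-30.0°) + j·sin(-30.0°)) = 6.435 - j3.715 V
Step 2 — Sum components: V_total = 3.285 - j1.193 V.
Step 3 — Convert to polar: |V_total| = 3.495 V, ∠V_total = -20.0°.

V_total = 3.495∠-20.0° V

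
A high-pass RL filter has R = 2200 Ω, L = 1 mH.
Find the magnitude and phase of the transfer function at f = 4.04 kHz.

Step 1 — Angular frequency: ω = 2π·4040 = 2.538e+04 rad/s.
Step 2 — Transfer function: H(jω) = jωL/(R + jωL).
Step 3 — Numerator jωL = j·25.38; denominator R + jωL = 2200 + j25.38.
Step 4 — H = 0.0001331 + j0.01154.
Step 5 — Magnitude: |H| = 0.01154 (-38.8 dB); phase: φ = 89.3°.

|H| = 0.01154 (-38.8 dB), φ = 89.3°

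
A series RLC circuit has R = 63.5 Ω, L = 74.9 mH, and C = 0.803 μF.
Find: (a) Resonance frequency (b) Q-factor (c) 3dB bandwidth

Step 1 — Resonance condition Im(Z)=0 gives ω₀ = 1/√(LC).
Step 2 — ω₀ = 1/√(0.0749·8.03e-07) = 4078 rad/s.
Step 3 — f₀ = ω₀/(2π) = 649 Hz.
Step 4 — Series Q: Q = ω₀L/R = 4078·0.0749/63.5 = 4.81.
Step 5 — 3dB bandwidth: Δω = ω₀/Q = 847.8 rad/s; BW = Δω/(2π) = 134.9 Hz.

(a) f₀ = 649 Hz  (b) Q = 4.81  (c) BW = 134.9 Hz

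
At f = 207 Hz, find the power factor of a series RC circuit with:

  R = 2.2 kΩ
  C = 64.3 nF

Step 1 — Angular frequency: ω = 2π·f = 2π·207 = 1301 rad/s.
Step 2 — Component impedances:
  R: Z = R = 2200 Ω
  C: Z = 1/(jωC) = -j/(ω·C) = 0 - j1.196e+04 Ω
Step 3 — Series combination: Z_total = R + C = 2200 - j1.196e+04 Ω = 1.216e+04∠-79.6° Ω.
Step 4 — Power factor: PF = cos(φ) = Re(Z)/|Z| = 2200/1.216e+04 = 0.1809.
Step 5 — Type: Im(Z) = -1.196e+04 ⇒ leading (phase φ = -79.6°).

PF = 0.1809 (leading, φ = -79.6°)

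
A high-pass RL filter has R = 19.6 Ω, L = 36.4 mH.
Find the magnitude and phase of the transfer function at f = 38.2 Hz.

Step 1 — Angular frequency: ω = 2π·38.2 = 240 rad/s.
Step 2 — Transfer function: H(jω) = jωL/(R + jωL).
Step 3 — Numerator jωL = j·8.737; denominator R + jωL = 19.6 + j8.737.
Step 4 — H = 0.1658 + j0.3719.
Step 5 — Magnitude: |H| = 0.4071 (-7.8 dB); phase: φ = 66.0°.

|H| = 0.4071 (-7.8 dB), φ = 66.0°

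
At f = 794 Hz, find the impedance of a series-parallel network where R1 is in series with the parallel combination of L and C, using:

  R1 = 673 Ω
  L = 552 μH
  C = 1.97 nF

Step 1 — Angular frequency: ω = 2π·f = 2π·794 = 4989 rad/s.
Step 2 — Component impedances:
  R1: Z = R = 673 Ω
  L: Z = jωL = j·4989·0.000552 = 0 + j2.754 Ω
  C: Z = 1/(jωC) = -j/(ω·C) = 0 - j1.017e+05 Ω
Step 3 — Parallel branch: L || C = 1/(1/L + 1/C) = 0 + j2.754 Ω.
Step 4 — Series with R1: Z_total = R1 + (L || C) = 673 + j2.754 Ω = 673∠0.2° Ω.

Z = 673 + j2.754 Ω = 673∠0.2° Ω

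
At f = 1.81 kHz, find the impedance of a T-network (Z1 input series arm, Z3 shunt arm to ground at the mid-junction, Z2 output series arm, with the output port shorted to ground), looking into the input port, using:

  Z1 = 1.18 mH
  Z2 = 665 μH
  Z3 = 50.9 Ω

Step 1 — Angular frequency: ω = 2π·f = 2π·1810 = 1.137e+04 rad/s.
Step 2 — Component impedances:
  Z1: Z = jωL = j·1.137e+04·0.00118 = 0 + j13.42 Ω
  Z2: Z = jωL = j·1.137e+04·0.000665 = 0 + j7.563 Ω
  Z3: Z = R = 50.9 Ω
Step 3 — With the output port shorted to ground, the output series arm Z2 runs from the junction to ground; the shunt arm Z3 also runs from the junction to ground. They appear in parallel: Z3 || Z2 = 1.099 + j7.399 Ω.
Step 4 — Series with input arm Z1: Z_in = Z1 + (Z3 || Z2) = 1.099 + j20.82 Ω = 20.85∠87.0° Ω.

Z = 1.099 + j20.82 Ω = 20.85∠87.0° Ω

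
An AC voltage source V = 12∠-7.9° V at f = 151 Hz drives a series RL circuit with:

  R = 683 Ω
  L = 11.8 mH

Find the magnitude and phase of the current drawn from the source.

Step 1 — Angular frequency: ω = 2π·f = 2π·151 = 948.8 rad/s.
Step 2 — Component impedances:
  R: Z = R = 683 Ω
  L: Z = jωL = j·948.8·0.0118 = 0 + j11.2 Ω
Step 3 — Series combination: Z_total = R + L = 683 + j11.2 Ω = 683.1∠0.9° Ω.
Step 4 — Source phasor: V = 12∠-7.9° V = 11.89 - j1.649 V.
Step 5 — Ohm's law: I = V / Z_total = (11.89 - j1.649) / (683 + j11.2) = 0.01736 - j0.002699 A.
Step 6 — Convert to polar: |I| = 0.01757 A, ∠I = -8.8°.

I = 0.01757∠-8.8° A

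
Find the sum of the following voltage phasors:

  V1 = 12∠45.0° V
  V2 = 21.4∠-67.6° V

Step 1 — Convert each phasor to rectangular form:
  V1 = 12·(cos(45.0°) + j·sin(45.0°)) = 8.485 + j8.485 V
  V2 = 21.4·(cos(-67.6°) + j·sin(-67.6°)) = 8.155 - j19.79 V
Step 2 — Sum components: V_total = 16.64 - j11.3 V.
Step 3 — Convert to polar: |V_total| = 20.11 V, ∠V_total = -34.2°.

V_total = 20.11∠-34.2° V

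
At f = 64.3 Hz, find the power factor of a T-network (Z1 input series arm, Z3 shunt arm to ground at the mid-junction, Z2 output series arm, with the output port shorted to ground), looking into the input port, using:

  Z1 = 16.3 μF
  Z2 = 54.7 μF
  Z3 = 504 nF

Step 1 — Angular frequency: ω = 2π·f = 2π·64.3 = 404 rad/s.
Step 2 — Component impedances:
  Z1: Z = 1/(jωC) = -j/(ω·C) = 0 - j151.9 Ω
  Z2: Z = 1/(jωC) = -j/(ω·C) = 0 - j45.25 Ω
  Z3: Z = 1/(jωC) = -j/(ω·C) = 0 - j4911 Ω
Step 3 — With the output port shorted to ground, the output series arm Z2 runs from the junction to ground; the shunt arm Z3 also runs from the junction to ground. They appear in parallel: Z3 || Z2 = 0 - j44.84 Ω.
Step 4 — Series with input arm Z1: Z_in = Z1 + (Z3 || Z2) = 0 - j196.7 Ω = 196.7∠-90.0° Ω.
Step 5 — Power factor: PF = cos(φ) = Re(Z)/|Z| = 0/196.7 = 0.
Step 6 — Type: Im(Z) = -196.7 ⇒ leading (phase φ = -90.0°).

PF = 0 (leading, φ = -90.0°)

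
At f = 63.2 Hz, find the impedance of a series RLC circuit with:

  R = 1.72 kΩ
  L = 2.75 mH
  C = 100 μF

Step 1 — Angular frequency: ω = 2π·f = 2π·63.2 = 397.1 rad/s.
Step 2 — Component impedances:
  R: Z = R = 1720 Ω
  L: Z = jωL = j·397.1·0.00275 = 0 + j1.092 Ω
  C: Z = 1/(jωC) = -j/(ω·C) = 0 - j25.18 Ω
Step 3 — Series combination: Z_total = R + L + C = 1720 - j24.09 Ω = 1720∠-0.8° Ω.

Z = 1720 - j24.09 Ω = 1720∠-0.8° Ω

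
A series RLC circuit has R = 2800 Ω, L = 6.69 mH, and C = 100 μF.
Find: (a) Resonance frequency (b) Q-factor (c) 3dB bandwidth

Step 1 — Resonance: ω₀ = 1/√(LC) = 1/√(0.00669·0.0001) = 1223 rad/s.
Step 2 — f₀ = ω₀/(2π) = 194.6 Hz.
Step 3 — Series Q: Q = ω₀L/R = 1223·0.00669/2800 = 0.002921.
Step 4 — Bandwidth: Δω = ω₀/Q = 4.185e+05 rad/s; BW = Δω/(2π) = 6.661e+04 Hz.

(a) f₀ = 194.6 Hz  (b) Q = 0.002921  (c) BW = 6.661e+04 Hz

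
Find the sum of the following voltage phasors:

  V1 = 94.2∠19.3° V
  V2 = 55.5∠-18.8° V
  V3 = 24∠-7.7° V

Step 1 — Convert each phasor to rectangular form:
  V1 = 94.2·(cos(19.3°) + j·sin(19.3°)) = 88.91 + j31.13 V
  V2 = 55.5·(cos(-18.8°) + j·sin(-18.8°)) = 52.54 - j17.89 V
  V3 = 24·(cos(-7.7°) + j·sin(-7.7°)) = 23.78 - j3.216 V
Step 2 — Sum components: V_total = 165.2 + j10.03 V.
Step 3 — Convert to polar: |V_total| = 165.5 V, ∠V_total = 3.5°.

V_total = 165.5∠3.5° V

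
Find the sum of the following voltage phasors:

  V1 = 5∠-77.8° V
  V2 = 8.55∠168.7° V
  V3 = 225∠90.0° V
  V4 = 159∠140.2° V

Step 1 — Convert each phasor to rectangular form:
  V1 = 5·(cos(-77.8°) + j·sin(-77.8°)) = 1.057 - j4.887 V
  V2 = 8.55·(cos(168.7°) + j·sin(168.7°)) = -8.384 + j1.675 V
  V3 = 225·(cos(90.0°) + j·sin(90.0°)) = 0 + j225 V
  V4 = 159·(cos(140.2°) + j·sin(140.2°)) = -122.2 + j101.8 V
Step 2 — Sum components: V_total = -129.5 + j323.6 V.
Step 3 — Convert to polar: |V_total| = 348.5 V, ∠V_total = 111.8°.

V_total = 348.5∠111.8° V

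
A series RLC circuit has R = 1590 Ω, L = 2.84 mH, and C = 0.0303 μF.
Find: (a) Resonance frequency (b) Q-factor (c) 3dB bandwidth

Step 1 — Resonance: ω₀ = 1/√(LC) = 1/√(0.00284·3.03e-08) = 1.078e+05 rad/s.
Step 2 — f₀ = ω₀/(2π) = 1.716e+04 Hz.
Step 3 — Series Q: Q = ω₀L/R = 1.078e+05·0.00284/1590 = 0.1925.
Step 4 — Bandwidth: Δω = ω₀/Q = 5.599e+05 rad/s; BW = Δω/(2π) = 8.91e+04 Hz.

(a) f₀ = 1.716e+04 Hz  (b) Q = 0.1925  (c) BW = 8.91e+04 Hz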